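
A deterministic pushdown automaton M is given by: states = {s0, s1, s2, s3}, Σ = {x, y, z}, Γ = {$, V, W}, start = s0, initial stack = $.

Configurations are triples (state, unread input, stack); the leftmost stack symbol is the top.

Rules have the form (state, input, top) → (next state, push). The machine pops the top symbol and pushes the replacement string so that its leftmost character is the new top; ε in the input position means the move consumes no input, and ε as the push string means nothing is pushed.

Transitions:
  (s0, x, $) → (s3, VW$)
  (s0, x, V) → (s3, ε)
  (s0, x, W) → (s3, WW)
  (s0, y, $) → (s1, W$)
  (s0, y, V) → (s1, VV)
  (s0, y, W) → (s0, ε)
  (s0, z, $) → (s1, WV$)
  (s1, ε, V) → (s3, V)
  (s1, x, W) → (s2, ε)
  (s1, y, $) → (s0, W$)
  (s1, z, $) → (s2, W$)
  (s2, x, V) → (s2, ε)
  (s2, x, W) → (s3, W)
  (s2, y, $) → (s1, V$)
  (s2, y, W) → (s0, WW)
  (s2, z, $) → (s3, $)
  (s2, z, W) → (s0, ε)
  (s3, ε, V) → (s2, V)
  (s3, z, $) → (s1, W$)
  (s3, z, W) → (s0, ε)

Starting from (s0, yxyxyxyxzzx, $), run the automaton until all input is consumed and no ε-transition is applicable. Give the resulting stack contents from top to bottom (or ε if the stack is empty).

(s0, yxyxyxyxzzx, $)
  read y, top $: go to s1, push W$ → (s1, xyxyxyxzzx, W$)
  read x, top W: go to s2, push ε → (s2, yxyxyxzzx, $)
  read y, top $: go to s1, push V$ → (s1, xyxyxzzx, V$)
  ε-move, top V: go to s3, push V → (s3, xyxyxzzx, V$)
  ε-move, top V: go to s2, push V → (s2, xyxyxzzx, V$)
  read x, top V: go to s2, push ε → (s2, yxyxzzx, $)
  read y, top $: go to s1, push V$ → (s1, xyxzzx, V$)
  ε-move, top V: go to s3, push V → (s3, xyxzzx, V$)
  ε-move, top V: go to s2, push V → (s2, xyxzzx, V$)
  read x, top V: go to s2, push ε → (s2, yxzzx, $)
  read y, top $: go to s1, push V$ → (s1, xzzx, V$)
  ε-move, top V: go to s3, push V → (s3, xzzx, V$)
  ε-move, top V: go to s2, push V → (s2, xzzx, V$)
  read x, top V: go to s2, push ε → (s2, zzx, $)
  read z, top $: go to s3, push $ → (s3, zx, $)
  read z, top $: go to s1, push W$ → (s1, x, W$)
  read x, top W: go to s2, push ε → (s2, ε, $)
All input consumed in state s2 with stack $.

$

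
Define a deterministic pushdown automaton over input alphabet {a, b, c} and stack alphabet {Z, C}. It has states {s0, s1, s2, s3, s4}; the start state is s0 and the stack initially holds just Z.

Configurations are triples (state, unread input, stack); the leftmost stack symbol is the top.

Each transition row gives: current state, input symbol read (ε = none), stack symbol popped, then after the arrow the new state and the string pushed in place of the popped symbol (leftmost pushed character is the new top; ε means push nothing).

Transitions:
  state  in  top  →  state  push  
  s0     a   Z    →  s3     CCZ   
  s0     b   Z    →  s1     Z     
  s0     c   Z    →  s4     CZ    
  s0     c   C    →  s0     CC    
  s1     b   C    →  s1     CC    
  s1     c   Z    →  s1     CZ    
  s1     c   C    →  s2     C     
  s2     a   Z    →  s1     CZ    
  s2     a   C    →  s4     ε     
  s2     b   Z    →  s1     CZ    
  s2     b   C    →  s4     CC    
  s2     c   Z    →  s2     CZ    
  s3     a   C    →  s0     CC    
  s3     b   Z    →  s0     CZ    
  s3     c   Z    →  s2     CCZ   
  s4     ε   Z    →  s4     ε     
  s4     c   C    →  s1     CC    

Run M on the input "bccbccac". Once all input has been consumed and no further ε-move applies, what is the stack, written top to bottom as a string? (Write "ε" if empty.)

CCCZ

(s0, bccbccac, Z) ⊢ (s1, ccbccac, Z) ⊢ (s1, cbccac, CZ) ⊢ (s2, bccac, CZ) ⊢ (s4, ccac, CCZ) ⊢ (s1, cac, CCCZ) ⊢ (s2, ac, CCCZ) ⊢ (s4, c, CCZ) ⊢ (s1, ε, CCCZ)
All input consumed in state s1 with stack CCCZ.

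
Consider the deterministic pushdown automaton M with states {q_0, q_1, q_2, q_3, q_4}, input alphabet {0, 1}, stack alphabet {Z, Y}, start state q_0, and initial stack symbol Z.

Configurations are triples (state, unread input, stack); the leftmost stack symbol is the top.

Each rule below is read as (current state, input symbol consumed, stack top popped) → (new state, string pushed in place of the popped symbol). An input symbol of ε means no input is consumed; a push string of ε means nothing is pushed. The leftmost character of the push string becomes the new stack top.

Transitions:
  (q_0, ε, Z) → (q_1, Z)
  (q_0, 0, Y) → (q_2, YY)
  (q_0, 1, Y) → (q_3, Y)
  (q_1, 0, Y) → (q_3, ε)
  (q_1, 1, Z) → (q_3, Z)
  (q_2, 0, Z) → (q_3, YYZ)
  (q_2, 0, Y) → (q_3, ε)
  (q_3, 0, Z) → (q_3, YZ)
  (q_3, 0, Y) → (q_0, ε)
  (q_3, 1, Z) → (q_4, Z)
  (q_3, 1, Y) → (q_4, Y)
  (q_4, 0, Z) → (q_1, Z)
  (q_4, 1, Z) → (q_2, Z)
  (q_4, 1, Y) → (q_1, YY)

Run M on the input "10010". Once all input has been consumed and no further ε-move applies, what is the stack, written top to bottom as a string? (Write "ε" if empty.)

YZ

(q_0, 10010, Z)
  ε-move, top Z: go to q_1, push Z → (q_1, 10010, Z)
  read 1, top Z: go to q_3, push Z → (q_3, 0010, Z)
  read 0, top Z: go to q_3, push YZ → (q_3, 010, YZ)
  read 0, top Y: go to q_0, push ε → (q_0, 10, Z)
  ε-move, top Z: go to q_1, push Z → (q_1, 10, Z)
  read 1, top Z: go to q_3, push Z → (q_3, 0, Z)
  read 0, top Z: go to q_3, push YZ → (q_3, ε, YZ)
All input consumed in state q_3 with stack YZ.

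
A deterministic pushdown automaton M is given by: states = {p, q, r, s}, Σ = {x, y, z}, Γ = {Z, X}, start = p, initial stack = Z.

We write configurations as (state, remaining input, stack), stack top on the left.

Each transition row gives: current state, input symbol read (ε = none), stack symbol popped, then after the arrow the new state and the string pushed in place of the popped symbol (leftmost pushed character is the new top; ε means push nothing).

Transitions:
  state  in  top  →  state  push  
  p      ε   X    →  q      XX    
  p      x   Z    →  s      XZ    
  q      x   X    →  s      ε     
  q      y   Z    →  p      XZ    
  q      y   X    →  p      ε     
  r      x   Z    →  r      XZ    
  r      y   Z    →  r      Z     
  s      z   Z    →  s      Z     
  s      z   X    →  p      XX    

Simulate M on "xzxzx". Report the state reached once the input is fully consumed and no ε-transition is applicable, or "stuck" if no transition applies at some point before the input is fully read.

s

(p, xzxzx, Z)
  read x, top Z: go to s, push XZ → (s, zxzx, XZ)
  read z, top X: go to p, push XX → (p, xzx, XXZ)
  ε-move, top X: go to q, push XX → (q, xzx, XXXZ)
  read x, top X: go to s, push ε → (s, zx, XXZ)
  read z, top X: go to p, push XX → (p, x, XXXZ)
  ε-move, top X: go to q, push XX → (q, x, XXXXZ)
  read x, top X: go to s, push ε → (s, ε, XXXZ)
All input consumed; M is in state s.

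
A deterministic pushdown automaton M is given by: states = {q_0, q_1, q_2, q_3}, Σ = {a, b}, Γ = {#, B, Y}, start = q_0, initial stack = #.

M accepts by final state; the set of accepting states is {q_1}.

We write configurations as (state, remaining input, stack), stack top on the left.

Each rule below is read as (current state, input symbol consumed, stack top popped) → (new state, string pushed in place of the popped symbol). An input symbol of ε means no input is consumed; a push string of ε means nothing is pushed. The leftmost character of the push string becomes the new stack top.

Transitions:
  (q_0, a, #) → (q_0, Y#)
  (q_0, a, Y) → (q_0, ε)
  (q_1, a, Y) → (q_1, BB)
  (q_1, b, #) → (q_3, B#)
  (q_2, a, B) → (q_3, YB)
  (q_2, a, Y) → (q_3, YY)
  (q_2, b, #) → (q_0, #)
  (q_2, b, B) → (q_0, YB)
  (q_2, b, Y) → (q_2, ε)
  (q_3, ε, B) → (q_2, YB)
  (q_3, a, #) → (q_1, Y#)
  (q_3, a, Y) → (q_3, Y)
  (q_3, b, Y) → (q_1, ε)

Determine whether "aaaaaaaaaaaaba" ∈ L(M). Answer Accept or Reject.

Reject

(q_0, aaaaaaaaaaaaba, #)
  read a, top #: go to q_0, push Y# → (q_0, aaaaaaaaaaaba, Y#)
  read a, top Y: go to q_0, push ε → (q_0, aaaaaaaaaaba, #)
  read a, top #: go to q_0, push Y# → (q_0, aaaaaaaaaba, Y#)
  read a, top Y: go to q_0, push ε → (q_0, aaaaaaaaba, #)
  read a, top #: go to q_0, push Y# → (q_0, aaaaaaaba, Y#)
  read a, top Y: go to q_0, push ε → (q_0, aaaaaaba, #)
  read a, top #: go to q_0, push Y# → (q_0, aaaaaba, Y#)
  read a, top Y: go to q_0, push ε → (q_0, aaaaba, #)
  read a, top #: go to q_0, push Y# → (q_0, aaaba, Y#)
  read a, top Y: go to q_0, push ε → (q_0, aaba, #)
  read a, top #: go to q_0, push Y# → (q_0, aba, Y#)
  read a, top Y: go to q_0, push ε → (q_0, ba, #)
No transition applies at (q_0, ba, #); input not fully consumed.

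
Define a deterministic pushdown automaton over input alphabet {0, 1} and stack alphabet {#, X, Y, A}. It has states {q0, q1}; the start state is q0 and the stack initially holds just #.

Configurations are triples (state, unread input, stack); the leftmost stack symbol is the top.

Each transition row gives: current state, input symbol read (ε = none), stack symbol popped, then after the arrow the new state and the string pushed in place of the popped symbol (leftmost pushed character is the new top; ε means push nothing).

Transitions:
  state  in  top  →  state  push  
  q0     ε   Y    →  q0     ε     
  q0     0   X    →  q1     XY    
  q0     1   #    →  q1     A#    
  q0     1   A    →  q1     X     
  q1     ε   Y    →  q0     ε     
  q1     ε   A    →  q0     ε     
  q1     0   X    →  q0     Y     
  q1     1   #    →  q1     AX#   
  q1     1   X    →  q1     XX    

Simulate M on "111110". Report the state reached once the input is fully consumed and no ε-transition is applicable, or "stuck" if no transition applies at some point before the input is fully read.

(q0, 111110, #) ⊢ (q1, 11110, A#) ⊢ (q0, 11110, #) ⊢ (q1, 1110, A#) ⊢ (q0, 1110, #) ⊢ (q1, 110, A#) ⊢ (q0, 110, #) ⊢ (q1, 10, A#) ⊢ (q0, 10, #) ⊢ (q1, 0, A#) ⊢ (q0, 0, #)
No transition for (q0, 0, top #); M blocks with input 0 remaining.

stuck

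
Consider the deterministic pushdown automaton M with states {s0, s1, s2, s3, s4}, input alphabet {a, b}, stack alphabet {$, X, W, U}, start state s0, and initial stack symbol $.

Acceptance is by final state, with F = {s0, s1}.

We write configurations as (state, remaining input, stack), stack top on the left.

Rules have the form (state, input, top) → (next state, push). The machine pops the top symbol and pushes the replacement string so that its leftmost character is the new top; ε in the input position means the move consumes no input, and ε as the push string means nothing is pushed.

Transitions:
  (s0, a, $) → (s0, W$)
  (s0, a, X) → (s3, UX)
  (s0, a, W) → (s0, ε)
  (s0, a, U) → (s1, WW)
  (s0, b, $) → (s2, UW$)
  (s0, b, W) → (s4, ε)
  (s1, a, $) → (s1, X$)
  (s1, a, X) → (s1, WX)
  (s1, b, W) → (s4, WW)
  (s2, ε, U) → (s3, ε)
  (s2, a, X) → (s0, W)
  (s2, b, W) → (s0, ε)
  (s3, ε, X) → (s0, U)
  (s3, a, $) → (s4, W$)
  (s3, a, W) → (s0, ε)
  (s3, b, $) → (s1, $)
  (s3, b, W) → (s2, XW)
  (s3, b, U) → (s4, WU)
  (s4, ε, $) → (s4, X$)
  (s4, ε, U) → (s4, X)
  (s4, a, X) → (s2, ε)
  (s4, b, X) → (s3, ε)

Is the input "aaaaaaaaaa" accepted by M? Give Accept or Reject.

(s0, aaaaaaaaaa, $)
  read a, top $: go to s0, push W$ → (s0, aaaaaaaaa, W$)
  read a, top W: go to s0, push ε → (s0, aaaaaaaa, $)
  read a, top $: go to s0, push W$ → (s0, aaaaaaa, W$)
  read a, top W: go to s0, push ε → (s0, aaaaaa, $)
  read a, top $: go to s0, push W$ → (s0, aaaaa, W$)
  read a, top W: go to s0, push ε → (s0, aaaa, $)
  read a, top $: go to s0, push W$ → (s0, aaa, W$)
  read a, top W: go to s0, push ε → (s0, aa, $)
  read a, top $: go to s0, push W$ → (s0, a, W$)
  read a, top W: go to s0, push ε → (s0, ε, $)
All input consumed; state s0 ∈ F.

Accept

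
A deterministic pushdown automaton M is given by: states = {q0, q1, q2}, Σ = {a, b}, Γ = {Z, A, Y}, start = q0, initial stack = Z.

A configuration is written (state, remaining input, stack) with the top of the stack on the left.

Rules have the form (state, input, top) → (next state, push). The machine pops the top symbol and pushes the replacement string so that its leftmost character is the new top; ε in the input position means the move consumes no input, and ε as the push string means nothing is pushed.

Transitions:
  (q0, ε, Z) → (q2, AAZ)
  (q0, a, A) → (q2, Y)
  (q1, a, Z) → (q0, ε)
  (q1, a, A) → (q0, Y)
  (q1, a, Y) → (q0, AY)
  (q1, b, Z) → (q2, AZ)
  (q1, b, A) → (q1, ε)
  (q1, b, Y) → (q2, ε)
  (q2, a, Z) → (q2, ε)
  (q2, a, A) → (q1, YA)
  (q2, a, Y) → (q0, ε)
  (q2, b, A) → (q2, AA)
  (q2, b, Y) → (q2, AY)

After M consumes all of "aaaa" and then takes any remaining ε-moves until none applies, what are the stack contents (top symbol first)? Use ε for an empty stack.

YAAZ

(q0, aaaa, Z)
  ε-move, top Z: go to q2, push AAZ → (q2, aaaa, AAZ)
  read a, top A: go to q1, push YA → (q1, aaa, YAAZ)
  read a, top Y: go to q0, push AY → (q0, aa, AYAAZ)
  read a, top A: go to q2, push Y → (q2, a, YYAAZ)
  read a, top Y: go to q0, push ε → (q0, ε, YAAZ)
All input consumed in state q0 with stack YAAZ.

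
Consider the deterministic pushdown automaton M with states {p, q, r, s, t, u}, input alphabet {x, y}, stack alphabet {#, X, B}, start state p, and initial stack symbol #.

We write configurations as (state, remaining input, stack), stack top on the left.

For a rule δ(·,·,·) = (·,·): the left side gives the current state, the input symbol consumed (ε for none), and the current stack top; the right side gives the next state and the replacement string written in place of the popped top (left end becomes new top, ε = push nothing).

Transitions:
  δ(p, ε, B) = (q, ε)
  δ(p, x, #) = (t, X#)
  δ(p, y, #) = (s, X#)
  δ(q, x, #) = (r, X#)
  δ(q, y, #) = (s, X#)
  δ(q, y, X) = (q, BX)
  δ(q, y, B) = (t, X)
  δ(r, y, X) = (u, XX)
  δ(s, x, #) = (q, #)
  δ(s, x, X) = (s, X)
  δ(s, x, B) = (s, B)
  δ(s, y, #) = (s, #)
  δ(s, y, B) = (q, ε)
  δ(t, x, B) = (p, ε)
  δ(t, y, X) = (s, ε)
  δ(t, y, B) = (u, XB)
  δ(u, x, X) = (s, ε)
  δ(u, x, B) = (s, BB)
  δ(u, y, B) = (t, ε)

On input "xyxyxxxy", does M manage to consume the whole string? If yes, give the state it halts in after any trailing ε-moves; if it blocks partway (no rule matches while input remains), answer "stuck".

(p, xyxyxxxy, #) ⊢ (t, yxyxxxy, X#) ⊢ (s, xyxxxy, #) ⊢ (q, yxxxy, #) ⊢ (s, xxxy, X#) ⊢ (s, xxy, X#) ⊢ (s, xy, X#) ⊢ (s, y, X#)
No transition for (s, y, top X); M blocks with input y remaining.

stuck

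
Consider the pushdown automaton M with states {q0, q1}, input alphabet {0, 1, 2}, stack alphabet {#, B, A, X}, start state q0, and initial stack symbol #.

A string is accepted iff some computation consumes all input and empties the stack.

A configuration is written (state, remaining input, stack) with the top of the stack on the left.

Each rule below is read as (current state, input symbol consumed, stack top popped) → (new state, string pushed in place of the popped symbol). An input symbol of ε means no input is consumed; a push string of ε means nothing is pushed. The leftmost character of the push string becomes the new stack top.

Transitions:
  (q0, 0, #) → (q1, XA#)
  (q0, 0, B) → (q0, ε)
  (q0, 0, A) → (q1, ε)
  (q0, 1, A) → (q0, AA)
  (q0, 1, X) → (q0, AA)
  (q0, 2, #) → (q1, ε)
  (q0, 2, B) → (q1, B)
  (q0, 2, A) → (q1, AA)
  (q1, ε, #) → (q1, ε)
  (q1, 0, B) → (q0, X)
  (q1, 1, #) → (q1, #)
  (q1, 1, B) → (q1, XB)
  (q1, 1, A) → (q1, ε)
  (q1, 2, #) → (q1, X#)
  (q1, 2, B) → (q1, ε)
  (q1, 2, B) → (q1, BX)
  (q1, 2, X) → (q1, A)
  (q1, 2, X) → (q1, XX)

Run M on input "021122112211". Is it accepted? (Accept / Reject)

One accepting computation: (q0, 021122112211, #) ⊢ (q1, 21122112211, XA#) ⊢ (q1, 1122112211, AA#) ⊢ (q1, 122112211, A#) ⊢ (q1, 22112211, #) ⊢ (q1, 2112211, X#) ⊢ (q1, 112211, A#) ⊢ (q1, 12211, #) ⊢ (q1, 2211, #) ⊢ (q1, 211, X#) ⊢ (q1, 11, A#) ⊢ (q1, 1, #) ⊢ (q1, ε, #) ⊢ (q1, ε, ε)
All input consumed and the stack is empty.

Accept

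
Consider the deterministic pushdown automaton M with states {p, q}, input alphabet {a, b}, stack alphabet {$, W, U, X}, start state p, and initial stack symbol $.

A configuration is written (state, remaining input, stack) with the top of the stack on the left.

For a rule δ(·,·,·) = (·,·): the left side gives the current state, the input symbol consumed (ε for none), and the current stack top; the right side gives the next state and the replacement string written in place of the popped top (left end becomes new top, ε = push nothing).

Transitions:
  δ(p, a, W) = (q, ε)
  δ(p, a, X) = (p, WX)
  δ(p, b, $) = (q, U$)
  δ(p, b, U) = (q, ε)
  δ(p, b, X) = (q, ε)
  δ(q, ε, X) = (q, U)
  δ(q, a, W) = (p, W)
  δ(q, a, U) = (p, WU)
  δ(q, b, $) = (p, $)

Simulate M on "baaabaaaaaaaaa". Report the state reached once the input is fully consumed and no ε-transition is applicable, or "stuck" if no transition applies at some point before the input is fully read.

(p, baaabaaaaaaaaa, $)
  read b, top $: go to q, push U$ → (q, aaabaaaaaaaaa, U$)
  read a, top U: go to p, push WU → (p, aabaaaaaaaaa, WU$)
  read a, top W: go to q, push ε → (q, abaaaaaaaaa, U$)
  read a, top U: go to p, push WU → (p, baaaaaaaaa, WU$)
No transition for (p, b, top W); M blocks with input baaaaaaaaa remaining.

stuck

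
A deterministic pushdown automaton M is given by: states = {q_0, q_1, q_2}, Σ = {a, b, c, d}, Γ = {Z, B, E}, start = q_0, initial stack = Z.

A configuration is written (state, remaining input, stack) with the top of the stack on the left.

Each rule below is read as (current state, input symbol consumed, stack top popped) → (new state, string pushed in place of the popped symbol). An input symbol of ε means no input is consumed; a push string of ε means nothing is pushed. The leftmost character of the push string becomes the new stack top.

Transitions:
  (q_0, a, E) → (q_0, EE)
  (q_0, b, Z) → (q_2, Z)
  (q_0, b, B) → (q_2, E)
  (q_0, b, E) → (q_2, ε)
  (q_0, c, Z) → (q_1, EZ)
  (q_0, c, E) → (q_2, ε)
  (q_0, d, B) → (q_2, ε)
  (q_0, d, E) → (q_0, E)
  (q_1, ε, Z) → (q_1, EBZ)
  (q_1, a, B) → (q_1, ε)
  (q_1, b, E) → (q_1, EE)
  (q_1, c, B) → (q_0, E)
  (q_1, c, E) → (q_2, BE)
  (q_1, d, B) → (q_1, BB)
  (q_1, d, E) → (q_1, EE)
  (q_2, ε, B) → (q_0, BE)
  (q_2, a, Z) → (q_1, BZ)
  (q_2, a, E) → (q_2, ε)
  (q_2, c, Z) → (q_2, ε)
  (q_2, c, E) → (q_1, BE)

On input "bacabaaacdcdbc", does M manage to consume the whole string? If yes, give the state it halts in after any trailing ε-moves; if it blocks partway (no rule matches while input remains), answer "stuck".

stuck

(q_0, bacabaaacdcdbc, Z)
  read b, top Z: go to q_2, push Z → (q_2, acabaaacdcdbc, Z)
  read a, top Z: go to q_1, push BZ → (q_1, cabaaacdcdbc, BZ)
  read c, top B: go to q_0, push E → (q_0, abaaacdcdbc, EZ)
  read a, top E: go to q_0, push EE → (q_0, baaacdcdbc, EEZ)
  read b, top E: go to q_2, push ε → (q_2, aaacdcdbc, EZ)
  read a, top E: go to q_2, push ε → (q_2, aacdcdbc, Z)
  read a, top Z: go to q_1, push BZ → (q_1, acdcdbc, BZ)
  read a, top B: go to q_1, push ε → (q_1, cdcdbc, Z)
  ε-move, top Z: go to q_1, push EBZ → (q_1, cdcdbc, EBZ)
  read c, top E: go to q_2, push BE → (q_2, dcdbc, BEBZ)
  ε-move, top B: go to q_0, push BE → (q_0, dcdbc, BEEBZ)
  read d, top B: go to q_2, push ε → (q_2, cdbc, EEBZ)
  read c, top E: go to q_1, push BE → (q_1, dbc, BEEBZ)
  read d, top B: go to q_1, push BB → (q_1, bc, BBEEBZ)
No transition for (q_1, b, top B); M blocks with input bc remaining.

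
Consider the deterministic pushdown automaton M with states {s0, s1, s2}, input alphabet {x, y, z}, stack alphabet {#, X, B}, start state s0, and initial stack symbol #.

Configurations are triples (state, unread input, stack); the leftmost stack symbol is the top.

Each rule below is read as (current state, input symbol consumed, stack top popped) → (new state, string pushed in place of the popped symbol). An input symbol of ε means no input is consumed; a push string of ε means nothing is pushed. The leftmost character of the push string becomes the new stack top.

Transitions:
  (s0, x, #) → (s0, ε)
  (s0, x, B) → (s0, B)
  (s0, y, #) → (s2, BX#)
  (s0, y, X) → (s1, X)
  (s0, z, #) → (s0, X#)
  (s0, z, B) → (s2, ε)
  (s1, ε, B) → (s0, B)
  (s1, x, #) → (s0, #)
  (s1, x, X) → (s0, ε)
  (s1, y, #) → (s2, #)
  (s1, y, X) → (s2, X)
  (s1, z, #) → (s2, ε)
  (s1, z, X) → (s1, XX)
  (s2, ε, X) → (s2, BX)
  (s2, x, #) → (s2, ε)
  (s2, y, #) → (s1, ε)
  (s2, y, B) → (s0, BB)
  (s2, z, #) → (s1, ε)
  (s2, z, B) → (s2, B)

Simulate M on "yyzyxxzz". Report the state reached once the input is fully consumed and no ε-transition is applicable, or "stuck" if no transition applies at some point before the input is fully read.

s2

(s0, yyzyxxzz, #)
  read y, top #: go to s2, push BX# → (s2, yzyxxzz, BX#)
  read y, top B: go to s0, push BB → (s0, zyxxzz, BBX#)
  read z, top B: go to s2, push ε → (s2, yxxzz, BX#)
  read y, top B: go to s0, push BB → (s0, xxzz, BBX#)
  read x, top B: go to s0, push B → (s0, xzz, BBX#)
  read x, top B: go to s0, push B → (s0, zz, BBX#)
  read z, top B: go to s2, push ε → (s2, z, BX#)
  read z, top B: go to s2, push B → (s2, ε, BX#)
All input consumed; M is in state s2.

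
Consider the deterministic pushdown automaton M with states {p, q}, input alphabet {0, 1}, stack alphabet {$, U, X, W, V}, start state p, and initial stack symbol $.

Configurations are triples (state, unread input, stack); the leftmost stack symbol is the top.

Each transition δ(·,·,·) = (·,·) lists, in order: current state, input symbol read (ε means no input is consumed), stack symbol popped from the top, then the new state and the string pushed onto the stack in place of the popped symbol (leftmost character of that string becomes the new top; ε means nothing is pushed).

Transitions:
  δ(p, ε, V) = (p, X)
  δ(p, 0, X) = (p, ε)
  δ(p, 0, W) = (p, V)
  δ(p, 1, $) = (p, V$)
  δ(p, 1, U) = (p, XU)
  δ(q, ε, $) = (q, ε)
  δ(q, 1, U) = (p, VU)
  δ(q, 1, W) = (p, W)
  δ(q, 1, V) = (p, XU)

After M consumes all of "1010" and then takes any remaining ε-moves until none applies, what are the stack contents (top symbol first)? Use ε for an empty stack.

(p, 1010, $)
  read 1, top $: go to p, push V$ → (p, 010, V$)
  ε-move, top V: go to p, push X → (p, 010, X$)
  read 0, top X: go to p, push ε → (p, 10, $)
  read 1, top $: go to p, push V$ → (p, 0, V$)
  ε-move, top V: go to p, push X → (p, 0, X$)
  read 0, top X: go to p, push ε → (p, ε, $)
All input consumed in state p with stack $.

$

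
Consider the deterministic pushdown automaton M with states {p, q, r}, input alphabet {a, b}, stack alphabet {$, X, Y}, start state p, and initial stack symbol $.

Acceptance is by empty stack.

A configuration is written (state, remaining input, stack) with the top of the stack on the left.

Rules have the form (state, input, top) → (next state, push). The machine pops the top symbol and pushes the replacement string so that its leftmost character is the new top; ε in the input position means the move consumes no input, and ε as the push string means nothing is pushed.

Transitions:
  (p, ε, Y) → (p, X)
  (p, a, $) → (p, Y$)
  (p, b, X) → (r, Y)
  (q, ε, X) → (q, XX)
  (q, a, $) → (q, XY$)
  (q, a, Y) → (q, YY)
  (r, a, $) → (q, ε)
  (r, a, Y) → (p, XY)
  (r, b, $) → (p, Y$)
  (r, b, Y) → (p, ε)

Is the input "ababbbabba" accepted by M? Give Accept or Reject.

Reject

(p, ababbbabba, $)
  read a, top $: go to p, push Y$ → (p, babbbabba, Y$)
  ε-move, top Y: go to p, push X → (p, babbbabba, X$)
  read b, top X: go to r, push Y → (r, abbbabba, Y$)
  read a, top Y: go to p, push XY → (p, bbbabba, XY$)
  read b, top X: go to r, push Y → (r, bbabba, YY$)
  read b, top Y: go to p, push ε → (p, babba, Y$)
  ε-move, top Y: go to p, push X → (p, babba, X$)
  read b, top X: go to r, push Y → (r, abba, Y$)
  read a, top Y: go to p, push XY → (p, bba, XY$)
  read b, top X: go to r, push Y → (r, ba, YY$)
  read b, top Y: go to p, push ε → (p, a, Y$)
  ε-move, top Y: go to p, push X → (p, a, X$)
No transition applies at (p, a, X$); input not fully consumed.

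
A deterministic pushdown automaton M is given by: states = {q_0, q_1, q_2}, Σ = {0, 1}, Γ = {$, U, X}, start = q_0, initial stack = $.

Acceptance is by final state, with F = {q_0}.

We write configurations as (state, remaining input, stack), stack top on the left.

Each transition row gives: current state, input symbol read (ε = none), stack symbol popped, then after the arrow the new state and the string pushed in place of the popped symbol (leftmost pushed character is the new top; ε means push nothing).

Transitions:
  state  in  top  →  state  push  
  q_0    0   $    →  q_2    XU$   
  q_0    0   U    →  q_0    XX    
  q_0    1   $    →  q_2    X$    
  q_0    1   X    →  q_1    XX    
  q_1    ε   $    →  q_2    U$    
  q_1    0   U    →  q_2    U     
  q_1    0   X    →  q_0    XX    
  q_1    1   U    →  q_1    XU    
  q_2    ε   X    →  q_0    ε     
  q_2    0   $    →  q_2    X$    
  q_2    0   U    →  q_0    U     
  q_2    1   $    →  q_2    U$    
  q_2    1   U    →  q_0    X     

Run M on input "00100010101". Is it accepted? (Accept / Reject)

Reject

(q_0, 00100010101, $) ⊢ (q_2, 0100010101, XU$) ⊢ (q_0, 0100010101, U$) ⊢ (q_0, 100010101, XX$) ⊢ (q_1, 00010101, XXX$) ⊢ (q_0, 0010101, XXXX$)
No transition applies at (q_0, 0010101, XXXX$); input not fully consumed.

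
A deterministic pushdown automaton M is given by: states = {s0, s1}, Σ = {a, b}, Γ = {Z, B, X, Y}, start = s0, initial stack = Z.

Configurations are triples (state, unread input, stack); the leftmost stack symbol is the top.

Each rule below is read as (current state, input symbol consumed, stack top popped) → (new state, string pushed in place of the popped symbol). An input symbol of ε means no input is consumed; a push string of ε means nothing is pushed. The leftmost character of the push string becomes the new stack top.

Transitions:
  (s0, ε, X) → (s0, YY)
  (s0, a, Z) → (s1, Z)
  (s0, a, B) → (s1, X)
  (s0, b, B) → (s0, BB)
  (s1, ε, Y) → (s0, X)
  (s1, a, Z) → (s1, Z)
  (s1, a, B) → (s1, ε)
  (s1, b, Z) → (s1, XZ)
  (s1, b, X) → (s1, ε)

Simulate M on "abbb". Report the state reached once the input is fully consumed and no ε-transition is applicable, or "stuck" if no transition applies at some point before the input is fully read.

(s0, abbb, Z) ⊢ (s1, bbb, Z) ⊢ (s1, bb, XZ) ⊢ (s1, b, Z) ⊢ (s1, ε, XZ)
All input consumed; M is in state s1.

s1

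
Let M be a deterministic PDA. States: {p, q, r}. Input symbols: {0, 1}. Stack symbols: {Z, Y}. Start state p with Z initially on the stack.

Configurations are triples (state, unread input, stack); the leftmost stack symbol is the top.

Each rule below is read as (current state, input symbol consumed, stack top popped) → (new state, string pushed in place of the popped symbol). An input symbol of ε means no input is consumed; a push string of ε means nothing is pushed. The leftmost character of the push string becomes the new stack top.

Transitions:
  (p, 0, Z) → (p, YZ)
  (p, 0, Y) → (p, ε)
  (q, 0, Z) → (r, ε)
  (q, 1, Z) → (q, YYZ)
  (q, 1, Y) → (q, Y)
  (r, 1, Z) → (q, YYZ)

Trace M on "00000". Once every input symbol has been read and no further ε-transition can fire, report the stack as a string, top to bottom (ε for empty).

(p, 00000, Z)
  read 0, top Z: go to p, push YZ → (p, 0000, YZ)
  read 0, top Y: go to p, push ε → (p, 000, Z)
  read 0, top Z: go to p, push YZ → (p, 00, YZ)
  read 0, top Y: go to p, push ε → (p, 0, Z)
  read 0, top Z: go to p, push YZ → (p, ε, YZ)
All input consumed in state p with stack YZ.

YZ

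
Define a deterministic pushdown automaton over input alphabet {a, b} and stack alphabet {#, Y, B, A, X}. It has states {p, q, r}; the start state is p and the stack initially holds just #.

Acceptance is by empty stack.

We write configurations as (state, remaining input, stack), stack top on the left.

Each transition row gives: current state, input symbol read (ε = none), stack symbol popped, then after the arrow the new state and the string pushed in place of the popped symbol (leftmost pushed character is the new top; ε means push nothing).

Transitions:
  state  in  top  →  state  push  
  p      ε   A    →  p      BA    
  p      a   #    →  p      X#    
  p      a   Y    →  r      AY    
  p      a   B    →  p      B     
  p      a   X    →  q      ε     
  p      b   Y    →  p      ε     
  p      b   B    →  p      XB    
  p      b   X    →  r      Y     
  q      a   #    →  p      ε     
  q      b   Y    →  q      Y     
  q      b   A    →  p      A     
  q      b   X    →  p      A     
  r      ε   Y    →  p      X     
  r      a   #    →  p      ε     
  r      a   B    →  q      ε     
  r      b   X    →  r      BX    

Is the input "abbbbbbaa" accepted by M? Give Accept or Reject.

(p, abbbbbbaa, #) ⊢ (p, bbbbbbaa, X#) ⊢ (r, bbbbbaa, Y#) ⊢ (p, bbbbbaa, X#) ⊢ (r, bbbbaa, Y#) ⊢ (p, bbbbaa, X#) ⊢ (r, bbbaa, Y#) ⊢ (p, bbbaa, X#) ⊢ (r, bbaa, Y#) ⊢ (p, bbaa, X#) ⊢ (r, baa, Y#) ⊢ (p, baa, X#) ⊢ (r, aa, Y#) ⊢ (p, aa, X#) ⊢ (q, a, #) ⊢ (p, ε, ε)
All input consumed and the stack is empty.

Accept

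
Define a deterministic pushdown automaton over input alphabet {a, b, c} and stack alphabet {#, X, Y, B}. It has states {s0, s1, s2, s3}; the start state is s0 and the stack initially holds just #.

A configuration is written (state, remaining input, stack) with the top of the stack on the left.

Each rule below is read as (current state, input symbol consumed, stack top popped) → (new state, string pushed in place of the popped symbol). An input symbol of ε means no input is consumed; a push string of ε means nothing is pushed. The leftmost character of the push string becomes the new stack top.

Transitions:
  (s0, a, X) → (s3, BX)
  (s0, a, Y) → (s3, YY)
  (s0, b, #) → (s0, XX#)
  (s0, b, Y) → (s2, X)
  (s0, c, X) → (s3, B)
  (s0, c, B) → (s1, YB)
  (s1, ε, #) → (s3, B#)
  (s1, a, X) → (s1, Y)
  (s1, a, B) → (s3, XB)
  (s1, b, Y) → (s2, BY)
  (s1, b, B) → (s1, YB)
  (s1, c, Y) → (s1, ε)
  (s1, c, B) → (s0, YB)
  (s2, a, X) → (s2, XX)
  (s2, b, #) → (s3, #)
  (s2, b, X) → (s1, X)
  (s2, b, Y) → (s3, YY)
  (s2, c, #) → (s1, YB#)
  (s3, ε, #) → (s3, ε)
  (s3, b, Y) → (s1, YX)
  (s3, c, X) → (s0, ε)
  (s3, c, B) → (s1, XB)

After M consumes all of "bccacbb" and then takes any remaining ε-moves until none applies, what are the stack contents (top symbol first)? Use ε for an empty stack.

(s0, bccacbb, #)
  read b, top #: go to s0, push XX# → (s0, ccacbb, XX#)
  read c, top X: go to s3, push B → (s3, cacbb, BX#)
  read c, top B: go to s1, push XB → (s1, acbb, XBX#)
  read a, top X: go to s1, push Y → (s1, cbb, YBX#)
  read c, top Y: go to s1, push ε → (s1, bb, BX#)
  read b, top B: go to s1, push YB → (s1, b, YBX#)
  read b, top Y: go to s2, push BY → (s2, ε, BYBX#)
All input consumed in state s2 with stack BYBX#.

BYBX#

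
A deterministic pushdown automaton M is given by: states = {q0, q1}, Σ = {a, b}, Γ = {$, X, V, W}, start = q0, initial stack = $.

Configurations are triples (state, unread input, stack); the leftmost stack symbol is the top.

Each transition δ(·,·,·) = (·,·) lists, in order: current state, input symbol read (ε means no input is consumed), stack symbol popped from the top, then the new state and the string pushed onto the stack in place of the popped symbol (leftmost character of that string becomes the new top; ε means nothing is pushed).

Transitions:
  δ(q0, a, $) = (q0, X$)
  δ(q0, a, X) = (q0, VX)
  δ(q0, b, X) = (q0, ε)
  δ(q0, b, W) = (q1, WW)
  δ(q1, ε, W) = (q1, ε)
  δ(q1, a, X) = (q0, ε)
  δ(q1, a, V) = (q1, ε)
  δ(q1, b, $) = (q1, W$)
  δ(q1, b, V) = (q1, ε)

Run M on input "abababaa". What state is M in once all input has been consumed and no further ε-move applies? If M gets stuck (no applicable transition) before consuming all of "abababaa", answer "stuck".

(q0, abababaa, $) ⊢ (q0, bababaa, X$) ⊢ (q0, ababaa, $) ⊢ (q0, babaa, X$) ⊢ (q0, abaa, $) ⊢ (q0, baa, X$) ⊢ (q0, aa, $) ⊢ (q0, a, X$) ⊢ (q0, ε, VX$)
All input consumed; M is in state q0.

q0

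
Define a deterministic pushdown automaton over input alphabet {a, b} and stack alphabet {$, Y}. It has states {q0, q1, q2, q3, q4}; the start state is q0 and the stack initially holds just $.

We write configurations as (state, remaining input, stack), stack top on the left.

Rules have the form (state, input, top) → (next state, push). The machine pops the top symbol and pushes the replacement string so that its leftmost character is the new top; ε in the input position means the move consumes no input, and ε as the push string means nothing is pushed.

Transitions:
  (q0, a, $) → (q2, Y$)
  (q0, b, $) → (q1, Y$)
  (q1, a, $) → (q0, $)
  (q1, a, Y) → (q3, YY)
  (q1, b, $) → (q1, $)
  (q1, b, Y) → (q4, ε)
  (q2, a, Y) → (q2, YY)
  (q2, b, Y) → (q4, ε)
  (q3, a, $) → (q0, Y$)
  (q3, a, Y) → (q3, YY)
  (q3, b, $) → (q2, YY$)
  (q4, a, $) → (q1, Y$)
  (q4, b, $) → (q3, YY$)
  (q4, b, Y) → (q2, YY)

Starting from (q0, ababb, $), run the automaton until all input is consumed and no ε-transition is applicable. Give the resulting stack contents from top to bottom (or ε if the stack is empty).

YY$

(q0, ababb, $)
  read a, top $: go to q2, push Y$ → (q2, babb, Y$)
  read b, top Y: go to q4, push ε → (q4, abb, $)
  read a, top $: go to q1, push Y$ → (q1, bb, Y$)
  read b, top Y: go to q4, push ε → (q4, b, $)
  read b, top $: go to q3, push YY$ → (q3, ε, YY$)
All input consumed in state q3 with stack YY$.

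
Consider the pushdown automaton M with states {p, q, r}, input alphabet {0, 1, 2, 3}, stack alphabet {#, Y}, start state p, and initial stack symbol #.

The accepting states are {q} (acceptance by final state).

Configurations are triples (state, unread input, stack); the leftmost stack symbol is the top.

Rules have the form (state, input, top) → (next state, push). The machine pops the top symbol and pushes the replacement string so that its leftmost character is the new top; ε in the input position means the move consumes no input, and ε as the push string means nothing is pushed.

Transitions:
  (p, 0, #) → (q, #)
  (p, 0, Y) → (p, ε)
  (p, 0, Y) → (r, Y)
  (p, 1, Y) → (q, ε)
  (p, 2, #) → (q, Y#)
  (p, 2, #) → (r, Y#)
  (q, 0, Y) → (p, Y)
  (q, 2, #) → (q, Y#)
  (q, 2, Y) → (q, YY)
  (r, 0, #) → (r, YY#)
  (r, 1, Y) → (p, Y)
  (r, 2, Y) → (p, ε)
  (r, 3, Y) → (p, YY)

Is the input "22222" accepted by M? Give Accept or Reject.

One accepting computation: (p, 22222, #) ⊢ (q, 2222, Y#) ⊢ (q, 222, YY#) ⊢ (q, 22, YYY#) ⊢ (q, 2, YYYY#) ⊢ (q, ε, YYYYY#)
All input consumed and state q ∈ F.

Accept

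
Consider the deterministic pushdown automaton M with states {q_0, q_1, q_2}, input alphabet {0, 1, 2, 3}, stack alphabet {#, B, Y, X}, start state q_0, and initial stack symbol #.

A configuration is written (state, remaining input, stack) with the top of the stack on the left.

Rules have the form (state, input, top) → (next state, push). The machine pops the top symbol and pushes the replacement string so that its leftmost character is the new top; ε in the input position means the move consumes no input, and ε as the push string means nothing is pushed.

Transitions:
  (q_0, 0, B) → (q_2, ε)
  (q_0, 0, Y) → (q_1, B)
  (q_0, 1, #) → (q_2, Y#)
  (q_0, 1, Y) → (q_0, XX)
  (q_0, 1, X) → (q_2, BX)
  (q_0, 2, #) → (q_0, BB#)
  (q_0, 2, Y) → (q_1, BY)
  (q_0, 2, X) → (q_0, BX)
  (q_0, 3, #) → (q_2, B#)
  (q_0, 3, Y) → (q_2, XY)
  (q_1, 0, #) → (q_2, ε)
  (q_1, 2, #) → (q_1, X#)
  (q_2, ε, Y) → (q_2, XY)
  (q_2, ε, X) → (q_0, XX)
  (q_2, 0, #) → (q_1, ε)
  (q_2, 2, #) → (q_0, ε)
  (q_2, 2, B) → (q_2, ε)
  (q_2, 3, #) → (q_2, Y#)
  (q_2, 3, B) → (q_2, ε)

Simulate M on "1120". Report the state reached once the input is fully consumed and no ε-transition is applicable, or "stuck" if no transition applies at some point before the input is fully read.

stuck

(q_0, 1120, #)
  read 1, top #: go to q_2, push Y# → (q_2, 120, Y#)
  ε-move, top Y: go to q_2, push XY → (q_2, 120, XY#)
  ε-move, top X: go to q_0, push XX → (q_0, 120, XXY#)
  read 1, top X: go to q_2, push BX → (q_2, 20, BXXY#)
  read 2, top B: go to q_2, push ε → (q_2, 0, XXY#)
  ε-move, top X: go to q_0, push XX → (q_0, 0, XXXY#)
No transition for (q_0, 0, top X); M blocks with input 0 remaining.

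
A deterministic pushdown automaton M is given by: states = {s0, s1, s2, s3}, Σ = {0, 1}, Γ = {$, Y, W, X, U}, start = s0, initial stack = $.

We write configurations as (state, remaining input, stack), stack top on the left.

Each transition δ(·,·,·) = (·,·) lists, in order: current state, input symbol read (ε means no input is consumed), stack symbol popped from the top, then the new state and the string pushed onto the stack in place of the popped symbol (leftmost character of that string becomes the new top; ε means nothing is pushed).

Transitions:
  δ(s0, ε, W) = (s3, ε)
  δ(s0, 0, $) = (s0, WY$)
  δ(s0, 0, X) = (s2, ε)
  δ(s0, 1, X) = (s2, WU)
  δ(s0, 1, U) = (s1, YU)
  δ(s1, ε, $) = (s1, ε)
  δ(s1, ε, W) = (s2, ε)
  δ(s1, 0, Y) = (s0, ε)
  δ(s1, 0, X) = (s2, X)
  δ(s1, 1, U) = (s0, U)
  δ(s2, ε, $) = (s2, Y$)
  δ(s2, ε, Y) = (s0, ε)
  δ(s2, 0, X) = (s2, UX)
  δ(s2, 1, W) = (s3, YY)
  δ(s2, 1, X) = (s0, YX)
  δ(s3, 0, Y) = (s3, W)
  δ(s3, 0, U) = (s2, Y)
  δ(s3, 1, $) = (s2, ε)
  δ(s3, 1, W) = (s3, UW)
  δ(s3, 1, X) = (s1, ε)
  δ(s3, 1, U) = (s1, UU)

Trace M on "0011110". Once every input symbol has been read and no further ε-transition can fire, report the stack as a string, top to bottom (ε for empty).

UUW$

(s0, 0011110, $) ⊢ (s0, 011110, WY$) ⊢ (s3, 011110, Y$) ⊢ (s3, 11110, W$) ⊢ (s3, 1110, UW$) ⊢ (s1, 110, UUW$) ⊢ (s0, 10, UUW$) ⊢ (s1, 0, YUUW$) ⊢ (s0, ε, UUW$)
All input consumed in state s0 with stack UUW$.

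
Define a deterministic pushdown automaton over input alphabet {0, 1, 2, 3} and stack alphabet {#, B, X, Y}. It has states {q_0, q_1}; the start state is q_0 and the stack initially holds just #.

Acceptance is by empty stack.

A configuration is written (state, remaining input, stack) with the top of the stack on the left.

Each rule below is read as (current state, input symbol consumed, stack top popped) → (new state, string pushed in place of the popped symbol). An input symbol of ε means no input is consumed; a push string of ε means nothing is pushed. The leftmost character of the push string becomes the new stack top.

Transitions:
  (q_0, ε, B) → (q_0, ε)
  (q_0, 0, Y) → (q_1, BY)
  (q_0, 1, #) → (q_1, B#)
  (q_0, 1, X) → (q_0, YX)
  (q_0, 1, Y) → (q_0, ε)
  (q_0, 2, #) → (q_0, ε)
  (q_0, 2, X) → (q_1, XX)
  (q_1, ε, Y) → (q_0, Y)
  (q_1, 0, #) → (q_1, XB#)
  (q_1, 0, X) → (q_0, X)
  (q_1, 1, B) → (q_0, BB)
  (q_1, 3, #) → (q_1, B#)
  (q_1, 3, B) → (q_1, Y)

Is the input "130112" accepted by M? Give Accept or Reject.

Accept

(q_0, 130112, #) ⊢ (q_1, 30112, B#) ⊢ (q_1, 0112, Y#) ⊢ (q_0, 0112, Y#) ⊢ (q_1, 112, BY#) ⊢ (q_0, 12, BBY#) ⊢ (q_0, 12, BY#) ⊢ (q_0, 12, Y#) ⊢ (q_0, 2, #) ⊢ (q_0, ε, ε)
All input consumed and the stack is empty.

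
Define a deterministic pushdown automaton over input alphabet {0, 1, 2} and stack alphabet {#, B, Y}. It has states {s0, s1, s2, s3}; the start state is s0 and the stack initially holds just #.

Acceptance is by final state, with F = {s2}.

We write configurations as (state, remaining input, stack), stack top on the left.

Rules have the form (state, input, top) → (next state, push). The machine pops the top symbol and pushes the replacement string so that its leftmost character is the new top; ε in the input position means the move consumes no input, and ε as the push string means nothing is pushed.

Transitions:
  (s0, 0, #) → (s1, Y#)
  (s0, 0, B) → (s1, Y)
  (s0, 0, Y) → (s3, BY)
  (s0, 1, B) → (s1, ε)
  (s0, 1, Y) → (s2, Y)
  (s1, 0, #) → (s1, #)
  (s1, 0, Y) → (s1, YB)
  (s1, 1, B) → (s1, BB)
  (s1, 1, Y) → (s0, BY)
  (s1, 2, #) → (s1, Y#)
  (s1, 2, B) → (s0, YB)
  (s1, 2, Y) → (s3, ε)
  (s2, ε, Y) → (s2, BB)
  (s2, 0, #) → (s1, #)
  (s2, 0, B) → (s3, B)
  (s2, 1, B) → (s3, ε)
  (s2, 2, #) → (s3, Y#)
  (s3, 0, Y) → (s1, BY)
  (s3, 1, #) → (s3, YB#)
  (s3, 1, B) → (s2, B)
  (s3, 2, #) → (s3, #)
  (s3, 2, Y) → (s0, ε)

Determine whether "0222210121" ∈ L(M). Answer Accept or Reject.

(s0, 0222210121, #) ⊢ (s1, 222210121, Y#) ⊢ (s3, 22210121, #) ⊢ (s3, 2210121, #) ⊢ (s3, 210121, #) ⊢ (s3, 10121, #) ⊢ (s3, 0121, YB#) ⊢ (s1, 121, BYB#) ⊢ (s1, 21, BBYB#) ⊢ (s0, 1, YBBYB#) ⊢ (s2, ε, YBBYB#)
All input consumed; state s2 ∈ F.

Accept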